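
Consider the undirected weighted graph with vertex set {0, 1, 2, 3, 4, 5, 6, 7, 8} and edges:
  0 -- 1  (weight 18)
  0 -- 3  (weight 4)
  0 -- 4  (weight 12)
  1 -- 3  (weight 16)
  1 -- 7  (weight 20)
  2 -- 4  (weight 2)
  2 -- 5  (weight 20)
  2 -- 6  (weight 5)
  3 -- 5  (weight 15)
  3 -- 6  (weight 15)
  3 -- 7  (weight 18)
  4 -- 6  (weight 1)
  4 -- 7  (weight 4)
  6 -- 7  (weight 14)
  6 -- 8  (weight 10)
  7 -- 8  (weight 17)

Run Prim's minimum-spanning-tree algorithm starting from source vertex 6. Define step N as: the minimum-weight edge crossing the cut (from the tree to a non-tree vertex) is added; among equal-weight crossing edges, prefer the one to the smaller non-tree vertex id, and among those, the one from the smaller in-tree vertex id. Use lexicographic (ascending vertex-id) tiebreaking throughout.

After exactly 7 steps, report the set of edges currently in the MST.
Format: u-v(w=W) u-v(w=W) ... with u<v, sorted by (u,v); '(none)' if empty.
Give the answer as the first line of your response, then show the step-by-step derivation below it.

0-3(w=4) 0-4(w=12) 2-4(w=2) 3-5(w=15) 4-6(w=1) 4-7(w=4) 6-8(w=10)

step 1: add edge 4-6 (w=1); MST = {4-6(w=1)}
step 2: add edge 2-4 (w=2); MST = {2-4(w=2) 4-6(w=1)}
step 3: add edge 4-7 (w=4); MST = {2-4(w=2) 4-6(w=1) 4-7(w=4)}
step 4: add edge 6-8 (w=10); MST = {2-4(w=2) 4-6(w=1) 4-7(w=4) 6-8(w=10)}
step 5: add edge 0-4 (w=12); MST = {0-4(w=12) 2-4(w=2) 4-6(w=1) 4-7(w=4) 6-8(w=10)}
step 6: add edge 0-3 (w=4); MST = {0-3(w=4) 0-4(w=12) 2-4(w=2) 4-6(w=1) 4-7(w=4) 6-8(w=10)}
step 7: add edge 3-5 (w=15); MST = {0-3(w=4) 0-4(w=12) 2-4(w=2) 3-5(w=15) 4-6(w=1) 4-7(w=4) 6-8(w=10)}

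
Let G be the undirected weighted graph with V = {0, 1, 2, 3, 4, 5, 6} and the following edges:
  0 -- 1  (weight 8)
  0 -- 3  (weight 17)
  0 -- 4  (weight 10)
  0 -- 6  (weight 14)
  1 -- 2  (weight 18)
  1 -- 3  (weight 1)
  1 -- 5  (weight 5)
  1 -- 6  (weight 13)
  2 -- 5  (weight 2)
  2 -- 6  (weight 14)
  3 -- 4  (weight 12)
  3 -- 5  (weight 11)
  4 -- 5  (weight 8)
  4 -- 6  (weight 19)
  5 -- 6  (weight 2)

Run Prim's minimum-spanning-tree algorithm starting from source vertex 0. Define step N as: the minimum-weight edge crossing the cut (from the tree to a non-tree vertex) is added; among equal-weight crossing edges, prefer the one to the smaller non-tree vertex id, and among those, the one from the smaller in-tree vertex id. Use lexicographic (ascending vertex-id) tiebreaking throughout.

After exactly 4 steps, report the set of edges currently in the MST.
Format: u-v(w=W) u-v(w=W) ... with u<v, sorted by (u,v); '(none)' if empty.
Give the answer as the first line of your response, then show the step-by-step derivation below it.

0-1(w=8) 1-3(w=1) 1-5(w=5) 2-5(w=2)

step 1: add edge 0-1 (w=8); MST = {0-1(w=8)}
step 2: add edge 1-3 (w=1); MST = {0-1(w=8) 1-3(w=1)}
step 3: add edge 1-5 (w=5); MST = {0-1(w=8) 1-3(w=1) 1-5(w=5)}
step 4: add edge 2-5 (w=2); MST = {0-1(w=8) 1-3(w=1) 1-5(w=5) 2-5(w=2)}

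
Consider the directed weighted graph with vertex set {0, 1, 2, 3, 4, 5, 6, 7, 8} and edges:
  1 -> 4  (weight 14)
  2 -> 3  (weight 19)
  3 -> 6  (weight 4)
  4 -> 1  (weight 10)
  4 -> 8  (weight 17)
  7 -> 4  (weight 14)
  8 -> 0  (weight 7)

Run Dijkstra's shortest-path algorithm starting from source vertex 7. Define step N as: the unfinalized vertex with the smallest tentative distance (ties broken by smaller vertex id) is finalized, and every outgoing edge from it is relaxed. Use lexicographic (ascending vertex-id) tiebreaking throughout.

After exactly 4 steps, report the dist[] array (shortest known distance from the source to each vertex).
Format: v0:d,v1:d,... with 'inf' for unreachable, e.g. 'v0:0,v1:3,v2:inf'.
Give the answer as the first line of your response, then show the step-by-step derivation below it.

v0:38,v1:24,v2:inf,v3:inf,v4:14,v5:inf,v6:inf,v7:0,v8:31

step 1: dist = v0:inf,v1:inf,v2:inf,v3:inf,v4:14,v5:inf,v6:inf,v7:0,v8:inf
step 2: dist = v0:inf,v1:24,v2:inf,v3:inf,v4:14,v5:inf,v6:inf,v7:0,v8:31
step 3: dist = v0:inf,v1:24,v2:inf,v3:inf,v4:14,v5:inf,v6:inf,v7:0,v8:31
step 4: dist = v0:38,v1:24,v2:inf,v3:inf,v4:14,v5:inf,v6:inf,v7:0,v8:31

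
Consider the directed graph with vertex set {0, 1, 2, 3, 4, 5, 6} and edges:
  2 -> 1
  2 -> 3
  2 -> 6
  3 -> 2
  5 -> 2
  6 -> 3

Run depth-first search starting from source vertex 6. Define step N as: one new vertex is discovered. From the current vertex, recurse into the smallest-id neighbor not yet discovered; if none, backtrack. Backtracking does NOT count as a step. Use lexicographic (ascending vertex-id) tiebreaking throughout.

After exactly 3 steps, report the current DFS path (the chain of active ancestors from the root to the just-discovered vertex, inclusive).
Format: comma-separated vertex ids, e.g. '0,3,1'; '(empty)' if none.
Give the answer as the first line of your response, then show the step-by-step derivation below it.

6,3,2

step 1: discover 6; path=6; order=6
step 2: discover 3; path=6>3; order=6,3
step 3: discover 2; path=6>3>2; order=6,3,2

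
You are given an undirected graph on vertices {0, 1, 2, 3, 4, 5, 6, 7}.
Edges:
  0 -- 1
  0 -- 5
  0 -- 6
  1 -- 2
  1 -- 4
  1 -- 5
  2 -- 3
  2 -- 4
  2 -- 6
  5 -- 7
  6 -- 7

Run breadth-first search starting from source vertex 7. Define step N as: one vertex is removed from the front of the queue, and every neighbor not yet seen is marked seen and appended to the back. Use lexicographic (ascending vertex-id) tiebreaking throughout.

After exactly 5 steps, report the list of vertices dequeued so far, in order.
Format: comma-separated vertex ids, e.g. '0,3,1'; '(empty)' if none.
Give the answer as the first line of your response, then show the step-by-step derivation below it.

7,5,6,0,1

step 1: dequeue 7; queue=[5,6]; order=7
step 2: dequeue 5; queue=[6,0,1]; order=7,5
step 3: dequeue 6; queue=[0,1,2]; order=7,5,6
step 4: dequeue 0; queue=[1,2]; order=7,5,6,0
step 5: dequeue 1; queue=[2,4]; order=7,5,6,0,1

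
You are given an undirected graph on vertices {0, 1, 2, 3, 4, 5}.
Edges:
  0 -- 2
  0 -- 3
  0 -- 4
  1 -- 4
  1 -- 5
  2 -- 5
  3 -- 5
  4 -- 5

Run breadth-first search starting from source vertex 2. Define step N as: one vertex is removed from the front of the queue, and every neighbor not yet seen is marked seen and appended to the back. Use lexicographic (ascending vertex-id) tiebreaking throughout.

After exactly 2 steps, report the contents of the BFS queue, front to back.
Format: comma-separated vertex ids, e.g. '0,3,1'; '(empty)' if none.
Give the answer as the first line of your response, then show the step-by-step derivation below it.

5,3,4

step 1: dequeue 2; queue=[0,5]; order=2
step 2: dequeue 0; queue=[5,3,4]; order=2,0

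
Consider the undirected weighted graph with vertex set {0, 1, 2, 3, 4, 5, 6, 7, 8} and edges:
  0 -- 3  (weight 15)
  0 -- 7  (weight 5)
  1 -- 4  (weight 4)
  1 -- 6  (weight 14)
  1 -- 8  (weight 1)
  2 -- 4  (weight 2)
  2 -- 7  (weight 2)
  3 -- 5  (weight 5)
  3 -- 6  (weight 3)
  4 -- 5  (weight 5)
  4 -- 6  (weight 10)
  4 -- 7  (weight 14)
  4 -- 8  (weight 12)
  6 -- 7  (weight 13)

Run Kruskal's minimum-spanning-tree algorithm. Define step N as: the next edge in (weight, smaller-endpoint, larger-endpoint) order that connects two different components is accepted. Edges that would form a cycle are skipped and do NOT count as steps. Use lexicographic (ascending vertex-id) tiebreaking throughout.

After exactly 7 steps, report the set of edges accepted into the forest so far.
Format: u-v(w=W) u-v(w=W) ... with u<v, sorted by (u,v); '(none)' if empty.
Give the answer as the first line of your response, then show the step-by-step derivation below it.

0-7(w=5) 1-4(w=4) 1-8(w=1) 2-4(w=2) 2-7(w=2) 3-5(w=5) 3-6(w=3)

step 1: add edge 1-8 (w=1); MST = {1-8(w=1)}
step 2: add edge 2-4 (w=2); MST = {1-8(w=1) 2-4(w=2)}
step 3: add edge 2-7 (w=2); MST = {1-8(w=1) 2-4(w=2) 2-7(w=2)}
step 4: add edge 3-6 (w=3); MST = {1-8(w=1) 2-4(w=2) 2-7(w=2) 3-6(w=3)}
step 5: add edge 1-4 (w=4); MST = {1-4(w=4) 1-8(w=1) 2-4(w=2) 2-7(w=2) 3-6(w=3)}
step 6: add edge 0-7 (w=5); MST = {0-7(w=5) 1-4(w=4) 1-8(w=1) 2-4(w=2) 2-7(w=2) 3-6(w=3)}
step 7: add edge 3-5 (w=5); MST = {0-7(w=5) 1-4(w=4) 1-8(w=1) 2-4(w=2) 2-7(w=2) 3-5(w=5) 3-6(w=3)}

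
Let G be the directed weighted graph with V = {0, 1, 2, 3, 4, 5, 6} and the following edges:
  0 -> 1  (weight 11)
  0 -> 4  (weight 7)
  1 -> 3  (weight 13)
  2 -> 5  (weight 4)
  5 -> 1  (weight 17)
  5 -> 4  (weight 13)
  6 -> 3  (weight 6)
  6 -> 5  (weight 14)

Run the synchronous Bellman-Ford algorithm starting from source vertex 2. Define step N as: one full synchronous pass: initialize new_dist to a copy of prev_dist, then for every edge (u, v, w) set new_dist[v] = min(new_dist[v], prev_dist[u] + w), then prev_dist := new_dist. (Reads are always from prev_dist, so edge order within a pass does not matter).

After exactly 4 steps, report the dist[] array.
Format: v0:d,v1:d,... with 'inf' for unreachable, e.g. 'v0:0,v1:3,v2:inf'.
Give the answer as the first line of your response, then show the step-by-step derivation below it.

v0:inf,v1:21,v2:0,v3:34,v4:17,v5:4,v6:inf

step 1: dist = v0:inf,v1:inf,v2:0,v3:inf,v4:inf,v5:4,v6:inf
step 2: dist = v0:inf,v1:21,v2:0,v3:inf,v4:17,v5:4,v6:inf
step 3: dist = v0:inf,v1:21,v2:0,v3:34,v4:17,v5:4,v6:inf
step 4: dist = v0:inf,v1:21,v2:0,v3:34,v4:17,v5:4,v6:inf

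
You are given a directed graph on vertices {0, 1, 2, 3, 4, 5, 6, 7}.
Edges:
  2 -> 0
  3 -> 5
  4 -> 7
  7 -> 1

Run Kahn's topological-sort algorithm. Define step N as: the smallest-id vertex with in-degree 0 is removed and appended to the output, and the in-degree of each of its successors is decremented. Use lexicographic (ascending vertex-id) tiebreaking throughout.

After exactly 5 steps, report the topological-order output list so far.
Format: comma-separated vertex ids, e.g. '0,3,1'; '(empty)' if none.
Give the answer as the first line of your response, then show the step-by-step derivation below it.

2,0,3,4,5

step 1: output 2; order=[2]; indeg=(0,1,0,0,0,1,0,1)
step 2: output 0; order=[2,0]; indeg=(0,1,0,0,0,1,0,1)
step 3: output 3; order=[2,0,3]; indeg=(0,1,0,0,0,0,0,1)
step 4: output 4; order=[2,0,3,4]; indeg=(0,1,0,0,0,0,0,0)
step 5: output 5; order=[2,0,3,4,5]; indeg=(0,1,0,0,0,0,0,0)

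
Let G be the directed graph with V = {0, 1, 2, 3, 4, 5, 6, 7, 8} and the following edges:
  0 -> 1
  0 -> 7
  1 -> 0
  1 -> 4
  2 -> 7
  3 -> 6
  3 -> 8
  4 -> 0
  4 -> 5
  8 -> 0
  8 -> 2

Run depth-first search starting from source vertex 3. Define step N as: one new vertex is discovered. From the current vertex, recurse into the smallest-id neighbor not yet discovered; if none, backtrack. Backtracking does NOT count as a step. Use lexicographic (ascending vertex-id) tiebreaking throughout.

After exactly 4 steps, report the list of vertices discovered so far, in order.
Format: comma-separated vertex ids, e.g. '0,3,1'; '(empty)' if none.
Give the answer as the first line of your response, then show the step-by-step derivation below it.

3,6,8,0

step 1: discover 3; path=3; order=3
step 2: discover 6; path=3>6; order=3,6
step 3: discover 8; path=3>8; order=3,6,8
step 4: discover 0; path=3>8>0; order=3,6,8,0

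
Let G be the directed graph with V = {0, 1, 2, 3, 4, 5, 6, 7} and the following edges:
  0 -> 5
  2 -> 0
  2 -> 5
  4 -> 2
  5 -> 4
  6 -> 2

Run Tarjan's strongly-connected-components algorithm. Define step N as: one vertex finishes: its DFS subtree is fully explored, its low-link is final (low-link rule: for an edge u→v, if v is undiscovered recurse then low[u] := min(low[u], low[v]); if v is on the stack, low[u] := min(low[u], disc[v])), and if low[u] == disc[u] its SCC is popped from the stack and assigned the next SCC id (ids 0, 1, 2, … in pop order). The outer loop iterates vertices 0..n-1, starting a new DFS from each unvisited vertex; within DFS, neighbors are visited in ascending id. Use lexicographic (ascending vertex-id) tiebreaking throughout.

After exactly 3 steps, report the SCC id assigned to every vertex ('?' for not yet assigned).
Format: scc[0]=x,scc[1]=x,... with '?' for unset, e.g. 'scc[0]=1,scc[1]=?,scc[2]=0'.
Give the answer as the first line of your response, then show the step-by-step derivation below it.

scc[0]=?,scc[1]=?,scc[2]=?,scc[3]=?,scc[4]=?,scc[5]=?,scc[6]=?,scc[7]=?

step 1: low=(low[0]=0,low[1]=?,low[2]=0,low[3]=?,low[4]=2,low[5]=1,low[6]=?,low[7]=?); scc=(scc[0]=?,scc[1]=?,scc[2]=?,scc[3]=?,scc[4]=?,scc[5]=?,scc[6]=?,scc[7]=?)
step 2: low=(low[0]=0,low[1]=?,low[2]=0,low[3]=?,low[4]=0,low[5]=1,low[6]=?,low[7]=?); scc=(scc[0]=?,scc[1]=?,scc[2]=?,scc[3]=?,scc[4]=?,scc[5]=?,scc[6]=?,scc[7]=?)
step 3: low=(low[0]=0,low[1]=?,low[2]=0,low[3]=?,low[4]=0,low[5]=0,low[6]=?,low[7]=?); scc=(scc[0]=?,scc[1]=?,scc[2]=?,scc[3]=?,scc[4]=?,scc[5]=?,scc[6]=?,scc[7]=?)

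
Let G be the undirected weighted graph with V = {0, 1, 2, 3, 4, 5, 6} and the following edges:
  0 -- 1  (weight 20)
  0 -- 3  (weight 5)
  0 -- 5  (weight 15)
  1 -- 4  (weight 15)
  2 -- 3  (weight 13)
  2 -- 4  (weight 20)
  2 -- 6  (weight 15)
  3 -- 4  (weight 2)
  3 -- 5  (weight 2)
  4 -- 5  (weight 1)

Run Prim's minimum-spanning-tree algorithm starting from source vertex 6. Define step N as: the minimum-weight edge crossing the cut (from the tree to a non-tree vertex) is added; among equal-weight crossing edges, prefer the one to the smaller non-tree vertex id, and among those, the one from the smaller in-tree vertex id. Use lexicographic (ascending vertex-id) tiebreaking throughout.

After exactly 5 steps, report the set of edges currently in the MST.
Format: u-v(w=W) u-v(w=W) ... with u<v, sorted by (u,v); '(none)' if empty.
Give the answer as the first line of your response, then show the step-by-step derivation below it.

0-3(w=5) 2-3(w=13) 2-6(w=15) 3-4(w=2) 4-5(w=1)

step 1: add edge 2-6 (w=15); MST = {2-6(w=15)}
step 2: add edge 2-3 (w=13); MST = {2-3(w=13) 2-6(w=15)}
step 3: add edge 3-4 (w=2); MST = {2-3(w=13) 2-6(w=15) 3-4(w=2)}
step 4: add edge 4-5 (w=1); MST = {2-3(w=13) 2-6(w=15) 3-4(w=2) 4-5(w=1)}
step 5: add edge 0-3 (w=5); MST = {0-3(w=5) 2-3(w=13) 2-6(w=15) 3-4(w=2) 4-5(w=1)}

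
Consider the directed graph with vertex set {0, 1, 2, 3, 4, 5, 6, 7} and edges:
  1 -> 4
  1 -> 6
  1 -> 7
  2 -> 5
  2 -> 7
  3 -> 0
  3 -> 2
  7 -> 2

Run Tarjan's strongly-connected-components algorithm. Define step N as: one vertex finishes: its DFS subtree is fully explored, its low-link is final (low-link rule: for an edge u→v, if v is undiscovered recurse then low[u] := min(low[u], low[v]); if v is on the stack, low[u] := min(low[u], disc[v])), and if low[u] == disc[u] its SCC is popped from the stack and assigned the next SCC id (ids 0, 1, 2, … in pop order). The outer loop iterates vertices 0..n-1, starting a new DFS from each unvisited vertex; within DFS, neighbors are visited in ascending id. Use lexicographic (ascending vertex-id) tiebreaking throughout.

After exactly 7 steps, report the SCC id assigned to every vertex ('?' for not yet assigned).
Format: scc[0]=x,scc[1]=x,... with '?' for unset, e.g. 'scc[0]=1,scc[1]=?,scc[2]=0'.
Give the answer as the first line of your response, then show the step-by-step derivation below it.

scc[0]=0,scc[1]=5,scc[2]=4,scc[3]=?,scc[4]=1,scc[5]=3,scc[6]=2,scc[7]=4

step 1: low=(low[0]=0,low[1]=?,low[2]=?,low[3]=?,low[4]=?,low[5]=?,low[6]=?,low[7]=?); scc=(scc[0]=0,scc[1]=?,scc[2]=?,scc[3]=?,scc[4]=?,scc[5]=?,scc[6]=?,scc[7]=?)
step 2: low=(low[0]=0,low[1]=1,low[2]=?,low[3]=?,low[4]=2,low[5]=?,low[6]=?,low[7]=?); scc=(scc[0]=0,scc[1]=?,scc[2]=?,scc[3]=?,scc[4]=1,scc[5]=?,scc[6]=?,scc[7]=?)
step 3: low=(low[0]=0,low[1]=1,low[2]=?,low[3]=?,low[4]=2,low[5]=?,low[6]=3,low[7]=?); scc=(scc[0]=0,scc[1]=?,scc[2]=?,scc[3]=?,scc[4]=1,scc[5]=?,scc[6]=2,scc[7]=?)
step 4: low=(low[0]=0,low[1]=1,low[2]=5,low[3]=?,low[4]=2,low[5]=6,low[6]=3,low[7]=4); scc=(scc[0]=0,scc[1]=?,scc[2]=?,scc[3]=?,scc[4]=1,scc[5]=3,scc[6]=2,scc[7]=?)
step 5: low=(low[0]=0,low[1]=1,low[2]=4,low[3]=?,low[4]=2,low[5]=6,low[6]=3,low[7]=4); scc=(scc[0]=0,scc[1]=?,scc[2]=?,scc[3]=?,scc[4]=1,scc[5]=3,scc[6]=2,scc[7]=?)
step 6: low=(low[0]=0,low[1]=1,low[2]=4,low[3]=?,low[4]=2,low[5]=6,low[6]=3,low[7]=4); scc=(scc[0]=0,scc[1]=?,scc[2]=4,scc[3]=?,scc[4]=1,scc[5]=3,scc[6]=2,scc[7]=4)
step 7: low=(low[0]=0,low[1]=1,low[2]=4,low[3]=?,low[4]=2,low[5]=6,low[6]=3,low[7]=4); scc=(scc[0]=0,scc[1]=5,scc[2]=4,scc[3]=?,scc[4]=1,scc[5]=3,scc[6]=2,scc[7]=4)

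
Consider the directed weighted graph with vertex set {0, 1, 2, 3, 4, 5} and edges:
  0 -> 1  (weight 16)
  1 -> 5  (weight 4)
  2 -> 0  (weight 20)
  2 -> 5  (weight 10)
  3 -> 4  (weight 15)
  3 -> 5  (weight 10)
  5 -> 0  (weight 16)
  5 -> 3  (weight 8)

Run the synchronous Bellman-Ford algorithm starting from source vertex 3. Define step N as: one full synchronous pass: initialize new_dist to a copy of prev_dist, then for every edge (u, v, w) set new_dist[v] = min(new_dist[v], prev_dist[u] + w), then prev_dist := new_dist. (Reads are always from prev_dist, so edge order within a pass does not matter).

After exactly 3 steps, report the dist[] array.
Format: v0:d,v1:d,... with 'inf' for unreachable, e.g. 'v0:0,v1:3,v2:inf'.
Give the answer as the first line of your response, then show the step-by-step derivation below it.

v0:26,v1:42,v2:inf,v3:0,v4:15,v5:10

step 1: dist = v0:inf,v1:inf,v2:inf,v3:0,v4:15,v5:10
step 2: dist = v0:26,v1:inf,v2:inf,v3:0,v4:15,v5:10
step 3: dist = v0:26,v1:42,v2:inf,v3:0,v4:15,v5:10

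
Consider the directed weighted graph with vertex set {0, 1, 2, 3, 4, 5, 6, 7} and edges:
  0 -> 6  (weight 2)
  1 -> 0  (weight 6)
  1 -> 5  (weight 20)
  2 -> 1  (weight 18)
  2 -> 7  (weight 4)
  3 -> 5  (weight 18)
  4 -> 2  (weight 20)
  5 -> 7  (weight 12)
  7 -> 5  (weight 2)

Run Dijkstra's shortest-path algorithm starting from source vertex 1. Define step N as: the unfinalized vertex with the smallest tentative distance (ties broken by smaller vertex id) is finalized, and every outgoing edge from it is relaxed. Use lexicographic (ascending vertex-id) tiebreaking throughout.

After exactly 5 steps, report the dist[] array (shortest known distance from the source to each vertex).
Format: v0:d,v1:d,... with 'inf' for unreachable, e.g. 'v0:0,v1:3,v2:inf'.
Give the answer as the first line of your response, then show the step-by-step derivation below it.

v0:6,v1:0,v2:inf,v3:inf,v4:inf,v5:20,v6:8,v7:32

step 1: dist = v0:6,v1:0,v2:inf,v3:inf,v4:inf,v5:20,v6:inf,v7:inf
step 2: dist = v0:6,v1:0,v2:inf,v3:inf,v4:inf,v5:20,v6:8,v7:inf
step 3: dist = v0:6,v1:0,v2:inf,v3:inf,v4:inf,v5:20,v6:8,v7:inf
step 4: dist = v0:6,v1:0,v2:inf,v3:inf,v4:inf,v5:20,v6:8,v7:32
step 5: dist = v0:6,v1:0,v2:inf,v3:inf,v4:inf,v5:20,v6:8,v7:32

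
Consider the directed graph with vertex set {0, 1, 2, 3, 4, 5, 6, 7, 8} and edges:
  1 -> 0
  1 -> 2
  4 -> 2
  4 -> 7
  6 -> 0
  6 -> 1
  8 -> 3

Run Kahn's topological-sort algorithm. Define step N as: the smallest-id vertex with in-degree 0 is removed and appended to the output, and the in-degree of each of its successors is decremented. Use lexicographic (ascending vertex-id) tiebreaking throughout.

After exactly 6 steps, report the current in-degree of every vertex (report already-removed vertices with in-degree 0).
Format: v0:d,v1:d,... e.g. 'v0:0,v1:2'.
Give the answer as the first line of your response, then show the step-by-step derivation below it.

v0:0,v1:0,v2:0,v3:1,v4:0,v5:0,v6:0,v7:0,v8:0

step 1: output 4; order=[4]; indeg=(2,1,1,1,0,0,0,0,0)
step 2: output 5; order=[4,5]; indeg=(2,1,1,1,0,0,0,0,0)
step 3: output 6; order=[4,5,6]; indeg=(1,0,1,1,0,0,0,0,0)
step 4: output 1; order=[4,5,6,1]; indeg=(0,0,0,1,0,0,0,0,0)
step 5: output 0; order=[4,5,6,1,0]; indeg=(0,0,0,1,0,0,0,0,0)
step 6: output 2; order=[4,5,6,1,0,2]; indeg=(0,0,0,1,0,0,0,0,0)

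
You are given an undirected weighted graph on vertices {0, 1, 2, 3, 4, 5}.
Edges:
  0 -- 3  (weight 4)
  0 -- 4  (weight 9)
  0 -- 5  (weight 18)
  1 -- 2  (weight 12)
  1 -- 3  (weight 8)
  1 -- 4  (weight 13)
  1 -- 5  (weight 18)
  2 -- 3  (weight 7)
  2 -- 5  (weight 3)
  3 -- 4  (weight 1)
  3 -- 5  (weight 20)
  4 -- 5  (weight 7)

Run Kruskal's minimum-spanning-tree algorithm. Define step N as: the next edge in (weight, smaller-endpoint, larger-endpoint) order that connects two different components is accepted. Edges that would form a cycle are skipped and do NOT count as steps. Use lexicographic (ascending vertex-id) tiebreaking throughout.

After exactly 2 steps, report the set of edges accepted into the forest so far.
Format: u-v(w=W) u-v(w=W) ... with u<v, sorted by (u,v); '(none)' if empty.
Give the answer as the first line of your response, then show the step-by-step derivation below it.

2-5(w=3) 3-4(w=1)

step 1: add edge 3-4 (w=1); MST = {3-4(w=1)}
step 2: add edge 2-5 (w=3); MST = {2-5(w=3) 3-4(w=1)}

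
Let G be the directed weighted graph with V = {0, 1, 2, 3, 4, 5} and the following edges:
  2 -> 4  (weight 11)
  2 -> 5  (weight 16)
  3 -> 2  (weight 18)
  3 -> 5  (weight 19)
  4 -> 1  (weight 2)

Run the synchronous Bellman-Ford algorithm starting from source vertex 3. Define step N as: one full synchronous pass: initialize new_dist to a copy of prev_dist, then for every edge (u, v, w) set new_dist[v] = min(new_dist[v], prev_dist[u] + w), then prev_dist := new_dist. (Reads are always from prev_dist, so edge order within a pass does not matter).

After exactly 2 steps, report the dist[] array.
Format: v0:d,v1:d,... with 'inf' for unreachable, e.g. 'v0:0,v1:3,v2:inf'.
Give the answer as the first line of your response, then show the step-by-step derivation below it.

v0:inf,v1:inf,v2:18,v3:0,v4:29,v5:19

step 1: dist = v0:inf,v1:inf,v2:18,v3:0,v4:inf,v5:19
step 2: dist = v0:inf,v1:inf,v2:18,v3:0,v4:29,v5:19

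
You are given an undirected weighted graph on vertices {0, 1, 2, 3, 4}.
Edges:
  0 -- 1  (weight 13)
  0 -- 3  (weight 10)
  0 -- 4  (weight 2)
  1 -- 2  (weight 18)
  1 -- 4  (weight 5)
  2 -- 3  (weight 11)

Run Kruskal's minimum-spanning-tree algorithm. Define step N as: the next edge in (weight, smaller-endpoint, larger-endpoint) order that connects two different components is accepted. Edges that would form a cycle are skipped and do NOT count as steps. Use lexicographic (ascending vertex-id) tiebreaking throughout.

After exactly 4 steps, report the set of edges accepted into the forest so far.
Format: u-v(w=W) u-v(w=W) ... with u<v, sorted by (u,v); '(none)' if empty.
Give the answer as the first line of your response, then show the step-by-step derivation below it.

0-3(w=10) 0-4(w=2) 1-4(w=5) 2-3(w=11)

step 1: add edge 0-4 (w=2); MST = {0-4(w=2)}
step 2: add edge 1-4 (w=5); MST = {0-4(w=2) 1-4(w=5)}
step 3: add edge 0-3 (w=10); MST = {0-3(w=10) 0-4(w=2) 1-4(w=5)}
step 4: add edge 2-3 (w=11); MST = {0-3(w=10) 0-4(w=2) 1-4(w=5) 2-3(w=11)}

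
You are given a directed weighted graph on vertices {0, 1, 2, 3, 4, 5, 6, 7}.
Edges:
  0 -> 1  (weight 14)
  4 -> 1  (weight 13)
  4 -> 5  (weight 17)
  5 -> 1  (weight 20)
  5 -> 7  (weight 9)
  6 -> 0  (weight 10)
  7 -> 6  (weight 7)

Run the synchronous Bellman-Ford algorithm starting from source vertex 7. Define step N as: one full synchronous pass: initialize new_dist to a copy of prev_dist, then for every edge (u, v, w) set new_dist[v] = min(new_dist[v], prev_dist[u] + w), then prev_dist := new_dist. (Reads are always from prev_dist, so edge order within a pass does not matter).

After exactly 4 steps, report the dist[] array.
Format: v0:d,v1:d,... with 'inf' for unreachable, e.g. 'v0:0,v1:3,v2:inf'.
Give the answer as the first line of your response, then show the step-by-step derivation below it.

v0:17,v1:31,v2:inf,v3:inf,v4:inf,v5:inf,v6:7,v7:0

step 1: dist = v0:inf,v1:inf,v2:inf,v3:inf,v4:inf,v5:inf,v6:7,v7:0
step 2: dist = v0:17,v1:inf,v2:inf,v3:inf,v4:inf,v5:inf,v6:7,v7:0
step 3: dist = v0:17,v1:31,v2:inf,v3:inf,v4:inf,v5:inf,v6:7,v7:0
step 4: dist = v0:17,v1:31,v2:inf,v3:inf,v4:inf,v5:inf,v6:7,v7:0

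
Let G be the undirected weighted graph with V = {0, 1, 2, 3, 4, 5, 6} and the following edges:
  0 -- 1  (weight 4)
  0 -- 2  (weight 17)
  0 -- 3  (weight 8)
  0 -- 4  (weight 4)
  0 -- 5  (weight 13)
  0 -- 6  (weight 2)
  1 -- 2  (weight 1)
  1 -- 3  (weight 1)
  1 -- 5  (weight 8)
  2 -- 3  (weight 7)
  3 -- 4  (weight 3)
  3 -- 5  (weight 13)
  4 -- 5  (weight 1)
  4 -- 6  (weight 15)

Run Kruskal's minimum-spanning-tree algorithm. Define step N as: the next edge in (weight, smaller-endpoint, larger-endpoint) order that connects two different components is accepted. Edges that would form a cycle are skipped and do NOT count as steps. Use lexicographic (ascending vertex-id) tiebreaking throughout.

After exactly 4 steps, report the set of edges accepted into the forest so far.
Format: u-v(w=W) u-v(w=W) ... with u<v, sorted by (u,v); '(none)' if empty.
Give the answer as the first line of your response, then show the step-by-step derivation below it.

0-6(w=2) 1-2(w=1) 1-3(w=1) 4-5(w=1)

step 1: add edge 1-2 (w=1); MST = {1-2(w=1)}
step 2: add edge 1-3 (w=1); MST = {1-2(w=1) 1-3(w=1)}
step 3: add edge 4-5 (w=1); MST = {1-2(w=1) 1-3(w=1) 4-5(w=1)}
step 4: add edge 0-6 (w=2); MST = {0-6(w=2) 1-2(w=1) 1-3(w=1) 4-5(w=1)}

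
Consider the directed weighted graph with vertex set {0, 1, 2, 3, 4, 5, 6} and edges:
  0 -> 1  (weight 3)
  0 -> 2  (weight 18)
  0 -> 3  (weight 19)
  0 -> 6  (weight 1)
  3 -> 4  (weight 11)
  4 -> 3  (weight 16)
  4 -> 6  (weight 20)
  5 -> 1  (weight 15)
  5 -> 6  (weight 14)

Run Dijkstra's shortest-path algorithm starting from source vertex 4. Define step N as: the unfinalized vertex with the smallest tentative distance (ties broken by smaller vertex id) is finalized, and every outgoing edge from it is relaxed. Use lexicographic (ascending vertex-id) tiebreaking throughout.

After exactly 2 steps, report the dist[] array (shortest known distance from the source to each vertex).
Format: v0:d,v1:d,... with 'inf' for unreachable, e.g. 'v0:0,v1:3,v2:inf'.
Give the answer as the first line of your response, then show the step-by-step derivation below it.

v0:inf,v1:inf,v2:inf,v3:16,v4:0,v5:inf,v6:20

step 1: dist = v0:inf,v1:inf,v2:inf,v3:16,v4:0,v5:inf,v6:20
step 2: dist = v0:inf,v1:inf,v2:inf,v3:16,v4:0,v5:inf,v6:20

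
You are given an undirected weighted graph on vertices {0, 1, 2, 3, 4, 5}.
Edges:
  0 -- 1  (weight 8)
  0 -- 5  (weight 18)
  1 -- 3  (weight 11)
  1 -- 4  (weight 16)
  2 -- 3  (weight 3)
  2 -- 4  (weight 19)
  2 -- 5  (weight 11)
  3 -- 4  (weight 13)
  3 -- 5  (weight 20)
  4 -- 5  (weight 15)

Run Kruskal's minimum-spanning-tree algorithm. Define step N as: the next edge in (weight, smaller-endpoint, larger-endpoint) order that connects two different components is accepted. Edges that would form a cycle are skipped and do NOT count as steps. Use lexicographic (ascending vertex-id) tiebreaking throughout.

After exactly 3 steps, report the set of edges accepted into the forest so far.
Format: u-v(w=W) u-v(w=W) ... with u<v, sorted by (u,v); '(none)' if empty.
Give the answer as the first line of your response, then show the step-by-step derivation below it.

0-1(w=8) 1-3(w=11) 2-3(w=3)

step 1: add edge 2-3 (w=3); MST = {2-3(w=3)}
step 2: add edge 0-1 (w=8); MST = {0-1(w=8) 2-3(w=3)}
step 3: add edge 1-3 (w=11); MST = {0-1(w=8) 1-3(w=11) 2-3(w=3)}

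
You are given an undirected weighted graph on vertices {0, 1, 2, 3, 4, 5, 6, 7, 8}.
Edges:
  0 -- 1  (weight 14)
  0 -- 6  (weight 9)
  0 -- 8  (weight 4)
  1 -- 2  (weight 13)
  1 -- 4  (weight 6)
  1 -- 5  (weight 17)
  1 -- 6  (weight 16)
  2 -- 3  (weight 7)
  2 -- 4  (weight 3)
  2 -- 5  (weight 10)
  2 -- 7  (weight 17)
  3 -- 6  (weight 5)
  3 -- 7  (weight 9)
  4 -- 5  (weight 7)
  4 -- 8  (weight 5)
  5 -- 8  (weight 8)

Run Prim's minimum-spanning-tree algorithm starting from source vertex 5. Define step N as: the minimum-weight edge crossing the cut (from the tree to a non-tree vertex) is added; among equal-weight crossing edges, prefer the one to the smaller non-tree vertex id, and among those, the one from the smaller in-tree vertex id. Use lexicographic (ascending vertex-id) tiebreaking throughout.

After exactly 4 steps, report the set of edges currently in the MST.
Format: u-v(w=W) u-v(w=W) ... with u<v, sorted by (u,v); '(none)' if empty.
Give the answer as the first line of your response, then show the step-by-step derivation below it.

0-8(w=4) 2-4(w=3) 4-5(w=7) 4-8(w=5)

step 1: add edge 4-5 (w=7); MST = {4-5(w=7)}
step 2: add edge 2-4 (w=3); MST = {2-4(w=3) 4-5(w=7)}
step 3: add edge 4-8 (w=5); MST = {2-4(w=3) 4-5(w=7) 4-8(w=5)}
step 4: add edge 0-8 (w=4); MST = {0-8(w=4) 2-4(w=3) 4-5(w=7) 4-8(w=5)}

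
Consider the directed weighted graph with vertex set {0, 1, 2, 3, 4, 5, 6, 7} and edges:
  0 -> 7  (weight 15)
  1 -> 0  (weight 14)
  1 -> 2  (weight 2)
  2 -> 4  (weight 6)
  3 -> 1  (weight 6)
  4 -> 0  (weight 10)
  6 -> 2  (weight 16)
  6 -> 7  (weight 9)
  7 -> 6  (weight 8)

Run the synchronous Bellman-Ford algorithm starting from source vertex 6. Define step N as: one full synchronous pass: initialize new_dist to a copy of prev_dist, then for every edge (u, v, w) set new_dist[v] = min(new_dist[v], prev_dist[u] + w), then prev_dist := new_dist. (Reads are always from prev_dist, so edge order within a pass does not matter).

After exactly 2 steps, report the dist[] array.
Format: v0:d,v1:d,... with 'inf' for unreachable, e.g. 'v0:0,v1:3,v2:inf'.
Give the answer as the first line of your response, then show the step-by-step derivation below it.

v0:inf,v1:inf,v2:16,v3:inf,v4:22,v5:inf,v6:0,v7:9

step 1: dist = v0:inf,v1:inf,v2:16,v3:inf,v4:inf,v5:inf,v6:0,v7:9
step 2: dist = v0:inf,v1:inf,v2:16,v3:inf,v4:22,v5:inf,v6:0,v7:9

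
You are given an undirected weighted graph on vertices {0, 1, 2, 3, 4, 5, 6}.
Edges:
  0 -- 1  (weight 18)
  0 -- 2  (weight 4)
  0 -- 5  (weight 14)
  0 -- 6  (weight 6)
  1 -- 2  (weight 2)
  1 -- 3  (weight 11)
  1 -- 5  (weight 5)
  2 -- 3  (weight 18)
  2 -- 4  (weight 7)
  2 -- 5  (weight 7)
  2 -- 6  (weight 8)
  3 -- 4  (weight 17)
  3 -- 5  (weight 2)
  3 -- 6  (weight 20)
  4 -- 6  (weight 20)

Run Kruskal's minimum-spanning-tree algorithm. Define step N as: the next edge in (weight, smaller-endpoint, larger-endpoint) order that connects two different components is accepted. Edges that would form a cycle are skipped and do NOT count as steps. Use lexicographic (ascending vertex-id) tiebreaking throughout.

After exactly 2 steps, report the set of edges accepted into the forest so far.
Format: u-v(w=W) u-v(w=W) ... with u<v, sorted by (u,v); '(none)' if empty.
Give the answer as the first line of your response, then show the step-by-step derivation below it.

1-2(w=2) 3-5(w=2)

step 1: add edge 1-2 (w=2); MST = {1-2(w=2)}
step 2: add edge 3-5 (w=2); MST = {1-2(w=2) 3-5(w=2)}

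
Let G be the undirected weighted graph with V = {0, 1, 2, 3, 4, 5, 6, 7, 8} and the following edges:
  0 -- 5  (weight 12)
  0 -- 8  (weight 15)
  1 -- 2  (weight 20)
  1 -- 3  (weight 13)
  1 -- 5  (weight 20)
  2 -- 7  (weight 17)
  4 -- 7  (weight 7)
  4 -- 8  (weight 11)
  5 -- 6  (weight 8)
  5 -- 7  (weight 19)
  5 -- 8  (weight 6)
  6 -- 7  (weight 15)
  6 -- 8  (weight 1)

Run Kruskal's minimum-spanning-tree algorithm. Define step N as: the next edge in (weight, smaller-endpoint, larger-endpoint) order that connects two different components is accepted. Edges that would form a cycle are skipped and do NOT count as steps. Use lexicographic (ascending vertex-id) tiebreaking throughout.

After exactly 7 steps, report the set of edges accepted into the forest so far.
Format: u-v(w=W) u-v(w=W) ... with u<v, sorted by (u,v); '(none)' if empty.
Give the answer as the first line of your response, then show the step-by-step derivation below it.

0-5(w=12) 1-3(w=13) 2-7(w=17) 4-7(w=7) 4-8(w=11) 5-8(w=6) 6-8(w=1)

step 1: add edge 6-8 (w=1); MST = {6-8(w=1)}
step 2: add edge 5-8 (w=6); MST = {5-8(w=6) 6-8(w=1)}
step 3: add edge 4-7 (w=7); MST = {4-7(w=7) 5-8(w=6) 6-8(w=1)}
step 4: add edge 4-8 (w=11); MST = {4-7(w=7) 4-8(w=11) 5-8(w=6) 6-8(w=1)}
step 5: add edge 0-5 (w=12); MST = {0-5(w=12) 4-7(w=7) 4-8(w=11) 5-8(w=6) 6-8(w=1)}
step 6: add edge 1-3 (w=13); MST = {0-5(w=12) 1-3(w=13) 4-7(w=7) 4-8(w=11) 5-8(w=6) 6-8(w=1)}
step 7: add edge 2-7 (w=17); MST = {0-5(w=12) 1-3(w=13) 2-7(w=17) 4-7(w=7) 4-8(w=11) 5-8(w=6) 6-8(w=1)}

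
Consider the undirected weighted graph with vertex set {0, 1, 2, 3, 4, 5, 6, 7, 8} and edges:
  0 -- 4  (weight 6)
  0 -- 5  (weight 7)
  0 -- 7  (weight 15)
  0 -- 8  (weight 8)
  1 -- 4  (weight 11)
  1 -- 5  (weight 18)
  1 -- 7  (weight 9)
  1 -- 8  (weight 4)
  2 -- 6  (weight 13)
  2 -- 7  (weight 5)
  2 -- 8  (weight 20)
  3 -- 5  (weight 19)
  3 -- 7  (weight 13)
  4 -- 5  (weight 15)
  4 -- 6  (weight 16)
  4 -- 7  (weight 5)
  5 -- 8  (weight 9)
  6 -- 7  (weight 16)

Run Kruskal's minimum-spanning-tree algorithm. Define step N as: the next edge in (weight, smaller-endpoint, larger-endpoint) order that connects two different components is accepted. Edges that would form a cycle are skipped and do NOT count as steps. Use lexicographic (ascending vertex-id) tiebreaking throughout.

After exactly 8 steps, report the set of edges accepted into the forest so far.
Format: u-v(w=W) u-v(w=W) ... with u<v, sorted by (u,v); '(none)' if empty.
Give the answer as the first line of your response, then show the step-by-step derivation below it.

0-4(w=6) 0-5(w=7) 0-8(w=8) 1-8(w=4) 2-6(w=13) 2-7(w=5) 3-7(w=13) 4-7(w=5)

step 1: add edge 1-8 (w=4); MST = {1-8(w=4)}
step 2: add edge 2-7 (w=5); MST = {1-8(w=4) 2-7(w=5)}
step 3: add edge 4-7 (w=5); MST = {1-8(w=4) 2-7(w=5) 4-7(w=5)}
step 4: add edge 0-4 (w=6); MST = {0-4(w=6) 1-8(w=4) 2-7(w=5) 4-7(w=5)}
step 5: add edge 0-5 (w=7); MST = {0-4(w=6) 0-5(w=7) 1-8(w=4) 2-7(w=5) 4-7(w=5)}
step 6: add edge 0-8 (w=8); MST = {0-4(w=6) 0-5(w=7) 0-8(w=8) 1-8(w=4) 2-7(w=5) 4-7(w=5)}
step 7: add edge 2-6 (w=13); MST = {0-4(w=6) 0-5(w=7) 0-8(w=8) 1-8(w=4) 2-6(w=13) 2-7(w=5) 4-7(w=5)}
step 8: add edge 3-7 (w=13); MST = {0-4(w=6) 0-5(w=7) 0-8(w=8) 1-8(w=4) 2-6(w=13) 2-7(w=5) 3-7(w=13) 4-7(w=5)}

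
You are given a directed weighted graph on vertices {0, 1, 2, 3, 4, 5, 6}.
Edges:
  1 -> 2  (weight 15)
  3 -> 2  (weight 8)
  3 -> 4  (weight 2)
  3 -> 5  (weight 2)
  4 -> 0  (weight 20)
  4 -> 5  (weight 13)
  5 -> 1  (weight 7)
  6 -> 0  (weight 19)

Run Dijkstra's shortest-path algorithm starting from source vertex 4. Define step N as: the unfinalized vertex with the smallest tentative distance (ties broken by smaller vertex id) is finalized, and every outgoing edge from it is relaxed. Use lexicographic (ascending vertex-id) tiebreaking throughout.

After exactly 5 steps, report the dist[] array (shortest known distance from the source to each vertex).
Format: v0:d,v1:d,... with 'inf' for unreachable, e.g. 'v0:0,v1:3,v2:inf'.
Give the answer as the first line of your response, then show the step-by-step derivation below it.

v0:20,v1:20,v2:35,v3:inf,v4:0,v5:13,v6:inf

step 1: dist = v0:20,v1:inf,v2:inf,v3:inf,v4:0,v5:13,v6:inf
step 2: dist = v0:20,v1:20,v2:inf,v3:inf,v4:0,v5:13,v6:inf
step 3: dist = v0:20,v1:20,v2:inf,v3:inf,v4:0,v5:13,v6:inf
step 4: dist = v0:20,v1:20,v2:35,v3:inf,v4:0,v5:13,v6:inf
step 5: dist = v0:20,v1:20,v2:35,v3:inf,v4:0,v5:13,v6:inf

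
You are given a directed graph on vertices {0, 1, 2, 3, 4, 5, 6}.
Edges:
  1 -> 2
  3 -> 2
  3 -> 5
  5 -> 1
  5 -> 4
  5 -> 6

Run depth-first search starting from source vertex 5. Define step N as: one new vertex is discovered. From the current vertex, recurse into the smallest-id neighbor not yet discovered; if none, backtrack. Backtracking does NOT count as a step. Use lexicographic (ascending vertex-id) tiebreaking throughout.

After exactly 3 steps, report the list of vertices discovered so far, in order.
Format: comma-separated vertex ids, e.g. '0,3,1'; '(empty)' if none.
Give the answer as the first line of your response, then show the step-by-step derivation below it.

5,1,2

step 1: discover 5; path=5; order=5
step 2: discover 1; path=5>1; order=5,1
step 3: discover 2; path=5>1>2; order=5,1,2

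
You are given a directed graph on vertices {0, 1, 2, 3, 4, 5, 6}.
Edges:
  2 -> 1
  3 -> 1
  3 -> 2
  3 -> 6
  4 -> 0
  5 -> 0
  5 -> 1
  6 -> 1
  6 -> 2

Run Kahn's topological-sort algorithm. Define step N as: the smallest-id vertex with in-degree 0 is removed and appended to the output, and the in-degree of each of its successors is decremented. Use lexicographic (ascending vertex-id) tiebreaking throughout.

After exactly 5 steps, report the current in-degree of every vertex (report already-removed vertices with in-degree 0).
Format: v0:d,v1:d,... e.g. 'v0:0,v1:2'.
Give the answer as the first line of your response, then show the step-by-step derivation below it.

v0:0,v1:1,v2:0,v3:0,v4:0,v5:0,v6:0

step 1: output 3; order=[3]; indeg=(2,3,1,0,0,0,0)
step 2: output 4; order=[3,4]; indeg=(1,3,1,0,0,0,0)
step 3: output 5; order=[3,4,5]; indeg=(0,2,1,0,0,0,0)
step 4: output 0; order=[3,4,5,0]; indeg=(0,2,1,0,0,0,0)
step 5: output 6; order=[3,4,5,0,6]; indeg=(0,1,0,0,0,0,0)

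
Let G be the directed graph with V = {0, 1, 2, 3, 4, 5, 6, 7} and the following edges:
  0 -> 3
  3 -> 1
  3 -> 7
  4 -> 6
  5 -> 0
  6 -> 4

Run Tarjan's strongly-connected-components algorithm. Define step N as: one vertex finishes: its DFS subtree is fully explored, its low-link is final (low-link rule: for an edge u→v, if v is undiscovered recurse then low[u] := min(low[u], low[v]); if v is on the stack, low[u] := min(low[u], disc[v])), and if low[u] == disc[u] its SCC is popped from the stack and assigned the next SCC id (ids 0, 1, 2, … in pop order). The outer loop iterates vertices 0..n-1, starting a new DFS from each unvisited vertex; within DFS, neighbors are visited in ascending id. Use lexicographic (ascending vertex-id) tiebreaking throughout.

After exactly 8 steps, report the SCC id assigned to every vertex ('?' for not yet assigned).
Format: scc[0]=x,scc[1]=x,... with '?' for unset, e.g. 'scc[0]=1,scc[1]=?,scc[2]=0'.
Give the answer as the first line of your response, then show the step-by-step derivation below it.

scc[0]=3,scc[1]=0,scc[2]=4,scc[3]=2,scc[4]=5,scc[5]=6,scc[6]=5,scc[7]=1

step 1: low=(low[0]=0,low[1]=2,low[2]=?,low[3]=1,low[4]=?,low[5]=?,low[6]=?,low[7]=?); scc=(scc[0]=?,scc[1]=0,scc[2]=?,scc[3]=?,scc[4]=?,scc[5]=?,scc[6]=?,scc[7]=?)
step 2: low=(low[0]=0,low[1]=2,low[2]=?,low[3]=1,low[4]=?,low[5]=?,low[6]=?,low[7]=3); scc=(scc[0]=?,scc[1]=0,scc[2]=?,scc[3]=?,scc[4]=?,scc[5]=?,scc[6]=?,scc[7]=1)
step 3: low=(low[0]=0,low[1]=2,low[2]=?,low[3]=1,low[4]=?,low[5]=?,low[6]=?,low[7]=3); scc=(scc[0]=?,scc[1]=0,scc[2]=?,scc[3]=2,scc[4]=?,scc[5]=?,scc[6]=?,scc[7]=1)
step 4: low=(low[0]=0,low[1]=2,low[2]=?,low[3]=1,low[4]=?,low[5]=?,low[6]=?,low[7]=3); scc=(scc[0]=3,scc[1]=0,scc[2]=?,scc[3]=2,scc[4]=?,scc[5]=?,scc[6]=?,scc[7]=1)
step 5: low=(low[0]=0,low[1]=2,low[2]=4,low[3]=1,low[4]=?,low[5]=?,low[6]=?,low[7]=3); scc=(scc[0]=3,scc[1]=0,scc[2]=4,scc[3]=2,scc[4]=?,scc[5]=?,scc[6]=?,scc[7]=1)
step 6: low=(low[0]=0,low[1]=2,low[2]=4,low[3]=1,low[4]=5,low[5]=?,low[6]=5,low[7]=3); scc=(scc[0]=3,scc[1]=0,scc[2]=4,scc[3]=2,scc[4]=?,scc[5]=?,scc[6]=?,scc[7]=1)
step 7: low=(low[0]=0,low[1]=2,low[2]=4,low[3]=1,low[4]=5,low[5]=?,low[6]=5,low[7]=3); scc=(scc[0]=3,scc[1]=0,scc[2]=4,scc[3]=2,scc[4]=5,scc[5]=?,scc[6]=5,scc[7]=1)
step 8: low=(low[0]=0,low[1]=2,low[2]=4,low[3]=1,low[4]=5,low[5]=7,low[6]=5,low[7]=3); scc=(scc[0]=3,scc[1]=0,scc[2]=4,scc[3]=2,scc[4]=5,scc[5]=6,scc[6]=5,scc[7]=1)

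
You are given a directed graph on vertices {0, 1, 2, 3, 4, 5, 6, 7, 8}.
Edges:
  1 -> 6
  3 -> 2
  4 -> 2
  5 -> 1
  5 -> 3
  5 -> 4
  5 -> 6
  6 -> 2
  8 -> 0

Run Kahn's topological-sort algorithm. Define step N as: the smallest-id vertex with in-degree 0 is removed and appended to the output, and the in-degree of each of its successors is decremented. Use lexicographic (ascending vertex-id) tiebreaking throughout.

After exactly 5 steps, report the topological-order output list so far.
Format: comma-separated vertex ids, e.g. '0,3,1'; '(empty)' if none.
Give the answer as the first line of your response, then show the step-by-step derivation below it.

5,1,3,4,6

step 1: output 5; order=[5]; indeg=(1,0,3,0,0,0,1,0,0)
step 2: output 1; order=[5,1]; indeg=(1,0,3,0,0,0,0,0,0)
step 3: output 3; order=[5,1,3]; indeg=(1,0,2,0,0,0,0,0,0)
step 4: output 4; order=[5,1,3,4]; indeg=(1,0,1,0,0,0,0,0,0)
step 5: output 6; order=[5,1,3,4,6]; indeg=(1,0,0,0,0,0,0,0,0)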